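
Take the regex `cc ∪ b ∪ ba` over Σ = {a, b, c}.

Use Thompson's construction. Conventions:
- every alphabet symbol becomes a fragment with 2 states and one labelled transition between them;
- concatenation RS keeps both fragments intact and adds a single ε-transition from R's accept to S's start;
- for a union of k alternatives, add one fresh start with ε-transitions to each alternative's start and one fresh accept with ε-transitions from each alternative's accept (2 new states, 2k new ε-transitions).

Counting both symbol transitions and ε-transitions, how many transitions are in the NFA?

Recursing over subexpressions:
Each of the 5 symbol leaves contributes 1 transition (1 symbol, 0 ε).
  cc = 3 transitions (2 symbol, 1 ε)
  ba = 3 transitions (2 symbol, 1 ε)
  cc ∪ b ∪ ba = 13 transitions (5 symbol, 8 ε)

13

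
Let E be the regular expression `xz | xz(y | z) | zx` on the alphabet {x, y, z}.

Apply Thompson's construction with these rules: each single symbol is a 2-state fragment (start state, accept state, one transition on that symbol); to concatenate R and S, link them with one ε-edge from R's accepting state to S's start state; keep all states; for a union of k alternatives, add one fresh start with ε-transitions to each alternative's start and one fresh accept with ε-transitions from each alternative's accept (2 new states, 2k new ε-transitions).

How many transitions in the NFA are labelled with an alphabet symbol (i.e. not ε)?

Bottom-up over the parse tree:
Each of the 8 symbol leaves contributes exactly 1 symbol transition.
  xz : 2 symbol transitions
  y | z : 2 symbol transitions
  xz(y | z) : 4 symbol transitions
  zx : 2 symbol transitions
  xz | xz(y | z) | zx : 8 symbol transitions

8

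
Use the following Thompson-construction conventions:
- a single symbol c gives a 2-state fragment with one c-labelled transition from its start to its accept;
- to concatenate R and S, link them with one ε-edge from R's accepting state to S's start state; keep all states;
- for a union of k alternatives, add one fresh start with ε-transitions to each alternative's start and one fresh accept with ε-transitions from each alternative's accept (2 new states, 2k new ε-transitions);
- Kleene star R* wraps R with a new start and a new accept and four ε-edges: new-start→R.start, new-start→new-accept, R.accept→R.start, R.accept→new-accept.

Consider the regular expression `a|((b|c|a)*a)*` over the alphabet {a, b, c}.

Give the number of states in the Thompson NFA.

18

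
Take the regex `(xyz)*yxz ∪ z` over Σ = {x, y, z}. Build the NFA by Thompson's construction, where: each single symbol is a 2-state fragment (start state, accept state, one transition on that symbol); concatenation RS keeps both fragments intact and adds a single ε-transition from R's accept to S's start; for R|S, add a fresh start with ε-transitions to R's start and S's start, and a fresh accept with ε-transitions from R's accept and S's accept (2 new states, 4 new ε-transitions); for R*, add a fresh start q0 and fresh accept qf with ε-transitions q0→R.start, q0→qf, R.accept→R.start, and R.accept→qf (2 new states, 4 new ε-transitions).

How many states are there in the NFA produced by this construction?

18

Bottom-up over the parse tree:
Each of the 7 symbol leaves contributes a 2-state fragment.
  xyz → 6 states
  (xyz)* → 8 states
  (xyz)*yxz → 14 states
  (xyz)*yxz ∪ z → 18 states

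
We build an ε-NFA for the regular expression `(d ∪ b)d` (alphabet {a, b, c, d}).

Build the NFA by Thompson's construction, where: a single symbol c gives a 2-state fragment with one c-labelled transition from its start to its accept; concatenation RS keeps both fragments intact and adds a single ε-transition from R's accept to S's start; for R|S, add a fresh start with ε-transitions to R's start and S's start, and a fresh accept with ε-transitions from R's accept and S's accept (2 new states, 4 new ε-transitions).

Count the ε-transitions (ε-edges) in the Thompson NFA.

Building bottom-up:
Each of the 3 symbol leaves contributes 0 ε-transitions.
  d ∪ b = 4 ε-transitions
  (d ∪ b)d = 5 ε-transitions

5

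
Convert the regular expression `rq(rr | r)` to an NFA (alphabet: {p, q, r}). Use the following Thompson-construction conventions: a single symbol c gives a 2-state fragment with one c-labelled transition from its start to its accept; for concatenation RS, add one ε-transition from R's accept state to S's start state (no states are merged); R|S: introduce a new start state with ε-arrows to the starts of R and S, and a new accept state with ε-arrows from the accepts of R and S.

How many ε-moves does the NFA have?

7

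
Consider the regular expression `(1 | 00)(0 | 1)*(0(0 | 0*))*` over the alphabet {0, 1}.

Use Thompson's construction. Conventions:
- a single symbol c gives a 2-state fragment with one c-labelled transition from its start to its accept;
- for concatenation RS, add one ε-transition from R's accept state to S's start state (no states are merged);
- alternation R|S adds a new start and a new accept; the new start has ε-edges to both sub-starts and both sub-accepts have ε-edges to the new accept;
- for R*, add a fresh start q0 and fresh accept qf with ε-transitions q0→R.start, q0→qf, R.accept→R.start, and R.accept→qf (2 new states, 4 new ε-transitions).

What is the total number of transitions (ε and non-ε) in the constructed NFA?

36

Bottom-up over the parse tree:
Each of the 8 symbol leaves contributes 1 transition (1 symbol, 0 ε).
  00 : 3 transitions (2 symbol, 1 ε)
  1 | 00 : 8 transitions (3 symbol, 5 ε)
  0 | 1 : 6 transitions (2 symbol, 4 ε)
  (0 | 1)* : 10 transitions (2 symbol, 8 ε)
  0* : 5 transitions (1 symbol, 4 ε)
  0 | 0* : 10 transitions (2 symbol, 8 ε)
  0(0 | 0*) : 12 transitions (3 symbol, 9 ε)
  (0(0 | 0*))* : 16 transitions (3 symbol, 13 ε)
  (1 | 00)(0 | 1)*(0(0 | 0*))* : 36 transitions (8 symbol, 28 ε)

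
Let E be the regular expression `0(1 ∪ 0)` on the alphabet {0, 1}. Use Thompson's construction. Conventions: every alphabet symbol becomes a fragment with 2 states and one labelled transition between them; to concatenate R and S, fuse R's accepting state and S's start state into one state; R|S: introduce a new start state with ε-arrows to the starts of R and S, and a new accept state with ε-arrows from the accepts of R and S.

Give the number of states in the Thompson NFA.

Building bottom-up:
Each of the 3 symbol leaves contributes a 2-state fragment.
  1 ∪ 0 : 6 states
  0(1 ∪ 0) : 7 states

7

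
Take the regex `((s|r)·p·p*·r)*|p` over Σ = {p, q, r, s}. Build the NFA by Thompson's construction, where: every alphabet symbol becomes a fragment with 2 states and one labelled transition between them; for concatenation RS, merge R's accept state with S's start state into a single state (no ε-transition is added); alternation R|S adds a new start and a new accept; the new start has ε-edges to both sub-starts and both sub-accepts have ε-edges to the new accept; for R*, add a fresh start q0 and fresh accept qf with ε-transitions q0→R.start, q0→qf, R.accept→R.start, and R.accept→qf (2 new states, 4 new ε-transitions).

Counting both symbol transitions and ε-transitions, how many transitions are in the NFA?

22

Recursing over subexpressions:
Each of the 6 symbol leaves contributes 1 transition (1 symbol, 0 ε).
  s|r : 6 transitions (2 symbol, 4 ε)
  p* : 5 transitions (1 symbol, 4 ε)
  (s|r)·p·p*·r : 13 transitions (5 symbol, 8 ε)
  ((s|r)·p·p*·r)* : 17 transitions (5 symbol, 12 ε)
  ((s|r)·p·p*·r)*|p : 22 transitions (6 symbol, 16 ε)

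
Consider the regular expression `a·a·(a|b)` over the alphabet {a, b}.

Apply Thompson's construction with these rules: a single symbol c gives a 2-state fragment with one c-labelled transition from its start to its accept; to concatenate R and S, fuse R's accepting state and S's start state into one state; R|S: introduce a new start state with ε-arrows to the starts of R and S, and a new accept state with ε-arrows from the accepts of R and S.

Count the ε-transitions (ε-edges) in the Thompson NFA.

4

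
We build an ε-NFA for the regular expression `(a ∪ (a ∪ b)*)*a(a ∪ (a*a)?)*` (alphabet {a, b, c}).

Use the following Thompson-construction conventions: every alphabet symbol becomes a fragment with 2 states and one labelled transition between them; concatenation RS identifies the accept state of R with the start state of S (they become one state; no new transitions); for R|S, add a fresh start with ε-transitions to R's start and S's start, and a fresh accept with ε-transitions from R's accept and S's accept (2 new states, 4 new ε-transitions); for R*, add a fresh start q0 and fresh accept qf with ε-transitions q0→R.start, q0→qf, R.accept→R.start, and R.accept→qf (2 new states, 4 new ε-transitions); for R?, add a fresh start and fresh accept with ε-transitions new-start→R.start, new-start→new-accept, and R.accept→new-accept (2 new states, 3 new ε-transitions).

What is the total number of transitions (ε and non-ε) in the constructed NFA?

By structural recursion:
Each of the 7 symbol leaves contributes 1 transition (1 symbol, 0 ε).
  a ∪ b — 6 transitions (2 symbol, 4 ε)
  (a ∪ b)* — 10 transitions (2 symbol, 8 ε)
  a ∪ (a ∪ b)* — 15 transitions (3 symbol, 12 ε)
  (a ∪ (a ∪ b)*)* — 19 transitions (3 symbol, 16 ε)
  a* — 5 transitions (1 symbol, 4 ε)
  a*a — 6 transitions (2 symbol, 4 ε)
  (a*a)? — 9 transitions (2 symbol, 7 ε)
  a ∪ (a*a)? — 14 transitions (3 symbol, 11 ε)
  (a ∪ (a*a)?)* — 18 transitions (3 symbol, 15 ε)
  (a ∪ (a ∪ b)*)*a(a ∪ (a*a)?)* — 38 transitions (7 symbol, 31 ε)

38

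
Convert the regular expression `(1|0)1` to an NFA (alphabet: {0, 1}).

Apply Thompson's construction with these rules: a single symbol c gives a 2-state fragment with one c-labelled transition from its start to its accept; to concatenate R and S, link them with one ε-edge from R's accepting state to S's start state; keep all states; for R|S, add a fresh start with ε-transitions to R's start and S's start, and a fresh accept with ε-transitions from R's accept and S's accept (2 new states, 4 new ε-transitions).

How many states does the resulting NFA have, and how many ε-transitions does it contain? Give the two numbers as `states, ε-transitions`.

Per subexpression:
Each of the 3 symbol leaves contributes 2 states and 0 ε-transitions.
  1|0 = 6 states, 4 ε-transitions
  (1|0)1 = 8 states, 5 ε-transitions

8, 5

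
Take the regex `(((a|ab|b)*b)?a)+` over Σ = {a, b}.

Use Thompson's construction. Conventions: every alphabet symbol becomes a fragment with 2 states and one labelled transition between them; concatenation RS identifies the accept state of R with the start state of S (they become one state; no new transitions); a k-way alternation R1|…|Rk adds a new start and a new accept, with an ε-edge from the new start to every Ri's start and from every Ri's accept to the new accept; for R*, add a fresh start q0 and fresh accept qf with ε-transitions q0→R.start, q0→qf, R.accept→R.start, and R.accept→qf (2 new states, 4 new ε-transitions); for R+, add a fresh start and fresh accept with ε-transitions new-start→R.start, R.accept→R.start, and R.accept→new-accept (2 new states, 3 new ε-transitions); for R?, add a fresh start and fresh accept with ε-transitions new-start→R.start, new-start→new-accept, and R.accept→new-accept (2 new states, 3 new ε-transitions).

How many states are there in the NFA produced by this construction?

17

By structural recursion:
Each of the 6 symbol leaves contributes a 2-state fragment.
  ab → 3 states
  a|ab|b → 9 states
  (a|ab|b)* → 11 states
  (a|ab|b)*b → 12 states
  ((a|ab|b)*b)? → 14 states
  ((a|ab|b)*b)?a → 15 states
  (((a|ab|b)*b)?a)+ → 17 states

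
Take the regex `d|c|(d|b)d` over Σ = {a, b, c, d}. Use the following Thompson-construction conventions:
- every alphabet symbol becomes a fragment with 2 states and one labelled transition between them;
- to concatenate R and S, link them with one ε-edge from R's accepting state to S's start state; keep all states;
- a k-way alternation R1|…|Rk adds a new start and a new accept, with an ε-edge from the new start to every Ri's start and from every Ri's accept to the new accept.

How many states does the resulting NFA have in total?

14

By structural recursion:
Each of the 5 symbol leaves contributes a 2-state fragment.
  d|b → 6 states
  (d|b)d → 8 states
  d|c|(d|b)d → 14 states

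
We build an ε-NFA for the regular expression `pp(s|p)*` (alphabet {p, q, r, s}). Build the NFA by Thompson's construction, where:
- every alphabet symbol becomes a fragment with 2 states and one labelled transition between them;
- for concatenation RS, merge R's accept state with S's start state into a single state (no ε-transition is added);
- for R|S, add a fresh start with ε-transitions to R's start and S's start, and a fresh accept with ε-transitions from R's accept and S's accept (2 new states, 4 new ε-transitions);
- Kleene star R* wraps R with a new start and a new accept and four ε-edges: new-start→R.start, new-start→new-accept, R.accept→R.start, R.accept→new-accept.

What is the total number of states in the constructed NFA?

10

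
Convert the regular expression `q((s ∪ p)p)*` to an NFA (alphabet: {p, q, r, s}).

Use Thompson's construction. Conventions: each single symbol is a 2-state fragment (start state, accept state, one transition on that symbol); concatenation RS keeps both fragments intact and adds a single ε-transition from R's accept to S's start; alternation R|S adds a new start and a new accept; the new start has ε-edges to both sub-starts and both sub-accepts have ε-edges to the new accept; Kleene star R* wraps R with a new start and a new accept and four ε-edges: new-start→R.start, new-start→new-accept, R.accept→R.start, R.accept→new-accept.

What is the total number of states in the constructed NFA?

Recursing over subexpressions:
Each of the 4 symbol leaves contributes a 2-state fragment.
  s ∪ p → 6 states
  (s ∪ p)p → 8 states
  ((s ∪ p)p)* → 10 states
  q((s ∪ p)p)* → 12 states

12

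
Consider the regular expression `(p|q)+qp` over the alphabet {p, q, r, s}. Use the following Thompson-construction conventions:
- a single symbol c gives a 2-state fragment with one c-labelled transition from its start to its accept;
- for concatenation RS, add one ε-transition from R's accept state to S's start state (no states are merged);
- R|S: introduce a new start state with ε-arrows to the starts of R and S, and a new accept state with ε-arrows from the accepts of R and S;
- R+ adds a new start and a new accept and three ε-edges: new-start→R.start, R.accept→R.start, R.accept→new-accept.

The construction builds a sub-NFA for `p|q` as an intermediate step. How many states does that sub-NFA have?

Fragment for `p|q`:
Each of the 2 symbol leaves contributes a 2-state fragment.
  p|q — 6 states

6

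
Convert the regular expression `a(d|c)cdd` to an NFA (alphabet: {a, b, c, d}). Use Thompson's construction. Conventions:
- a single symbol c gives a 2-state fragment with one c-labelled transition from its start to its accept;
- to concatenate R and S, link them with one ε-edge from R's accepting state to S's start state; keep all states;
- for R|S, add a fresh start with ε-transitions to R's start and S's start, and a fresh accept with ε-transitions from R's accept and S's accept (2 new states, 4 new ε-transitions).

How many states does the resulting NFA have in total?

Per subexpression:
Each of the 6 symbol leaves contributes a 2-state fragment.
  d|c — 6 states
  a(d|c)cdd — 14 states

14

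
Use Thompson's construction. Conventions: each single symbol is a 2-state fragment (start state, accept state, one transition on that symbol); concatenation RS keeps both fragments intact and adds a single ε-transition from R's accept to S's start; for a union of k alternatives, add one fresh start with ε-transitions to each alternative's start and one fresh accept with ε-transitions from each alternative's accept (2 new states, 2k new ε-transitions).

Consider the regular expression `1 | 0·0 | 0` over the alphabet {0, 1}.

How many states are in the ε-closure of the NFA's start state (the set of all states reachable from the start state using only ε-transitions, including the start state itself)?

Work bottom-up. For each fragment F, track |ε-closure(F.start)| and whether F's accept lies in that closure (i.e. whether F accepts ε). A single-symbol fragment has closure size 1 and does not accept ε.
  0·0 : same as the first factor's closure: C = 1
  1 | 0·0 | 0 : new start ε-reaches every alternative's start; none of them accept ε, so the new accept is not reached: C = 1 + 1 + 1 + 1 = 4

4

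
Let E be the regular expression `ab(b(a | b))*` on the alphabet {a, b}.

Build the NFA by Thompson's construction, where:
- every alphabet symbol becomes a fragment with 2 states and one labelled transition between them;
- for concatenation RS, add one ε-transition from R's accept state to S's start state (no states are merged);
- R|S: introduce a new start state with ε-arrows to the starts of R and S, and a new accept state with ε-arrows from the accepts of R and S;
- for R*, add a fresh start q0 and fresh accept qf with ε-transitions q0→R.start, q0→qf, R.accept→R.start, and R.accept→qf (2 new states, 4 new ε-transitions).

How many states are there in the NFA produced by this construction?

By structural recursion:
Each of the 5 symbol leaves contributes a 2-state fragment.
  a | b — 6 states
  b(a | b) — 8 states
  (b(a | b))* — 10 states
  ab(b(a | b))* — 14 states

14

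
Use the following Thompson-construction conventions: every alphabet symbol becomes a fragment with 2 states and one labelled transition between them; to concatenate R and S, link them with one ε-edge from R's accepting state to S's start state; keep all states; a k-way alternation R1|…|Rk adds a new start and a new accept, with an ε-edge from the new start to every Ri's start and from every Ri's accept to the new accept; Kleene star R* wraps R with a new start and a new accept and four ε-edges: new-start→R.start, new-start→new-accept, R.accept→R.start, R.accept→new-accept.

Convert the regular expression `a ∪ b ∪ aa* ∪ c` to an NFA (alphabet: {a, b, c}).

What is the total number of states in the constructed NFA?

14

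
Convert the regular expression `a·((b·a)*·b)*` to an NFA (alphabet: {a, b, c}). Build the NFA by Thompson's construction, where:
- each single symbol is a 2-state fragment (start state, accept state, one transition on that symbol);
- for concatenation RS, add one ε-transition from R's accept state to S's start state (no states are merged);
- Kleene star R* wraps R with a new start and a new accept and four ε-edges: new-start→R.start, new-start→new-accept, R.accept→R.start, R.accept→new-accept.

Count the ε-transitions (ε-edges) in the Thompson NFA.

11

Recursing over subexpressions:
Each of the 4 symbol leaves contributes 0 ε-transitions.
  b·a : 1 ε-transition
  (b·a)* : 5 ε-transitions
  (b·a)*·b : 6 ε-transitions
  ((b·a)*·b)* : 10 ε-transitions
  a·((b·a)*·b)* : 11 ε-transitions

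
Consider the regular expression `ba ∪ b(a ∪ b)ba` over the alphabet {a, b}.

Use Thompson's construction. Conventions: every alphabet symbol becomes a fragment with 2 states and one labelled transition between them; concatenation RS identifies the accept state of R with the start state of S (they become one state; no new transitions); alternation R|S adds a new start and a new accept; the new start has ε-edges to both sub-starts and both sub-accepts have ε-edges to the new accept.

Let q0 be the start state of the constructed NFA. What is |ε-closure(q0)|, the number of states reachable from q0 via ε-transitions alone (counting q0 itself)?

3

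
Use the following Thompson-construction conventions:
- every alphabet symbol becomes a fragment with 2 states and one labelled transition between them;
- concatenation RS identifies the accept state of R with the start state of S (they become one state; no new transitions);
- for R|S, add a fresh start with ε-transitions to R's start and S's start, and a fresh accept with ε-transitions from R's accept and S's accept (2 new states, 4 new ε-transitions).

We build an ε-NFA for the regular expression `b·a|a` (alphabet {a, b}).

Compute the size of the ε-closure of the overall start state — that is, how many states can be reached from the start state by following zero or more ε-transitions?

3

Compute the ε-closure size of each fragment's start state recursively; a symbol fragment's start has no outgoing ε-edge, so its closure is just itself (size 1).
  b·a → same as the first factor's closure: |closure| = 1
  b·a|a → |closure| = 1 + 1 + 1 = 3 (the new accept is not ε-reachable since no branch accepts ε)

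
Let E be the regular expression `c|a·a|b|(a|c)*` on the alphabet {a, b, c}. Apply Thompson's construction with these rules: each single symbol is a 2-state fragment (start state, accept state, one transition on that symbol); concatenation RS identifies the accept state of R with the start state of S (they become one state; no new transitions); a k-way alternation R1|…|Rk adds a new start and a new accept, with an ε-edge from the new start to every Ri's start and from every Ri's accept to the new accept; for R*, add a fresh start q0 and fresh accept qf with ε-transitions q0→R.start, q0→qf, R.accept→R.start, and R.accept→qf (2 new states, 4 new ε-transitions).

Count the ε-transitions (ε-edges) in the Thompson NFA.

16

Building bottom-up:
Each of the 6 symbol leaves contributes 0 ε-transitions.
  a·a = 0 ε-transitions
  a|c = 4 ε-transitions
  (a|c)* = 8 ε-transitions
  c|a·a|b|(a|c)* = 16 ε-transitions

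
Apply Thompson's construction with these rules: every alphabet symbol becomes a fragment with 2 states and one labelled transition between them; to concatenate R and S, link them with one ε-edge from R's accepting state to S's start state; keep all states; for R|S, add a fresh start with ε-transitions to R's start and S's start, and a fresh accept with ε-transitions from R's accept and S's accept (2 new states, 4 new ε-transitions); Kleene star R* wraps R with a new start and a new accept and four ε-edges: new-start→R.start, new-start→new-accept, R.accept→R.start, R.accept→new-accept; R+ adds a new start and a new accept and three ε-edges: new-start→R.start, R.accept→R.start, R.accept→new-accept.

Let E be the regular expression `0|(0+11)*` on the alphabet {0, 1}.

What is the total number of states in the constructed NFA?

Recursing over subexpressions:
Each of the 4 symbol leaves contributes a 2-state fragment.
  0+ — 4 states
  0+11 — 8 states
  (0+11)* — 10 states
  0|(0+11)* — 14 states

14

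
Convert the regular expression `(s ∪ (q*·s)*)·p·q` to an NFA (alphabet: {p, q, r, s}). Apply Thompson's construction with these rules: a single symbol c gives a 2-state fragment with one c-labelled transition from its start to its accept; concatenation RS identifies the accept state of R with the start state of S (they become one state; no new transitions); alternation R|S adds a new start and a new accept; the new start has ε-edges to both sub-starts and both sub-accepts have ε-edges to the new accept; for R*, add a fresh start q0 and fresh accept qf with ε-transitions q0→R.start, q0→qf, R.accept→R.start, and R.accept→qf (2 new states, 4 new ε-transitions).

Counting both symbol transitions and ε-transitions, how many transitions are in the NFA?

17

Bottom-up over the parse tree:
Each of the 5 symbol leaves contributes 1 transition (1 symbol, 0 ε).
  q* : 5 transitions (1 symbol, 4 ε)
  q*·s : 6 transitions (2 symbol, 4 ε)
  (q*·s)* : 10 transitions (2 symbol, 8 ε)
  s ∪ (q*·s)* : 15 transitions (3 symbol, 12 ε)
  (s ∪ (q*·s)*)·p·q : 17 transitions (5 symbol, 12 ε)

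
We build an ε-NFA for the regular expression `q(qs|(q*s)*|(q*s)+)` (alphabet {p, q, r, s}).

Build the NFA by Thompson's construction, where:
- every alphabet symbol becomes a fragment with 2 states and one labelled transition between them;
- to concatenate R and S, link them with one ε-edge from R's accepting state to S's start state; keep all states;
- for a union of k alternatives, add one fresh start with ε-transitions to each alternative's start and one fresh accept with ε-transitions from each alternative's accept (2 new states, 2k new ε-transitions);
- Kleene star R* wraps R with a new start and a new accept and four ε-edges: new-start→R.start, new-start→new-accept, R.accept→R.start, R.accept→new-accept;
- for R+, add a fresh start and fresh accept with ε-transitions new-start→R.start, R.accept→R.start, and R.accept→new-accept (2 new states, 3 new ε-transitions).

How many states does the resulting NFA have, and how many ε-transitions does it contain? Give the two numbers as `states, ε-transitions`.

24, 25

By structural recursion:
Each of the 7 symbol leaves contributes 2 states and 0 ε-transitions.
  qs = 4 states, 1 ε-transition
  q* = 4 states, 4 ε-transitions
  q*s = 6 states, 5 ε-transitions
  (q*s)* = 8 states, 9 ε-transitions
  q* = 4 states, 4 ε-transitions
  q*s = 6 states, 5 ε-transitions
  (q*s)+ = 8 states, 8 ε-transitions
  qs|(q*s)*|(q*s)+ = 22 states, 24 ε-transitions
  q(qs|(q*s)*|(q*s)+) = 24 states, 25 ε-transitions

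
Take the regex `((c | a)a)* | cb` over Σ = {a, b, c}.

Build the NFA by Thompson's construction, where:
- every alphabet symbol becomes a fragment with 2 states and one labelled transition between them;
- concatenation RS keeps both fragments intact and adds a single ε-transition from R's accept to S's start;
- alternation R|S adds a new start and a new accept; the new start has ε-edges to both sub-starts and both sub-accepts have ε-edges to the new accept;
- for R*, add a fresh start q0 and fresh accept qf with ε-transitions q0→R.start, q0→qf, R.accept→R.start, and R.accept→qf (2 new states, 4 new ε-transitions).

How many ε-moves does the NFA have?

By structural recursion:
Each of the 5 symbol leaves contributes 0 ε-transitions.
  c | a — 4 ε-transitions
  (c | a)a — 5 ε-transitions
  ((c | a)a)* — 9 ε-transitions
  cb — 1 ε-transition
  ((c | a)a)* | cb — 14 ε-transitions

14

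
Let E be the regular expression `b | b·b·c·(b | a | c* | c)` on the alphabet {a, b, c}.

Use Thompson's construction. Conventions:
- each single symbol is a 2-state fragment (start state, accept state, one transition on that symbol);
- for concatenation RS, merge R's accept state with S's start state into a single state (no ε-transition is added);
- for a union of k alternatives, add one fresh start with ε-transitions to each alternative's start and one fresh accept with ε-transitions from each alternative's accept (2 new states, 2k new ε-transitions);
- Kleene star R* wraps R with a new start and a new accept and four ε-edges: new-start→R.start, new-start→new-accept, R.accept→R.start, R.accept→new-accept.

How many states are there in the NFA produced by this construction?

19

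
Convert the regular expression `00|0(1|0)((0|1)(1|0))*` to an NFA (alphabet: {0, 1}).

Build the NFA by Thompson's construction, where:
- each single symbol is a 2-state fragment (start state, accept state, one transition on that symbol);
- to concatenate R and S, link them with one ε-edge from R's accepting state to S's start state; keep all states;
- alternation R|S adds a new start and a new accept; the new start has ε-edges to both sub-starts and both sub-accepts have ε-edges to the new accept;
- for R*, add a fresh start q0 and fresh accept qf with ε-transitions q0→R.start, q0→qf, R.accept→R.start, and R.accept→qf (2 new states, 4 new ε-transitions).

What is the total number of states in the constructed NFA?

28

Recursing over subexpressions:
Each of the 9 symbol leaves contributes a 2-state fragment.
  00 — 4 states
  1|0 — 6 states
  0|1 — 6 states
  1|0 — 6 states
  (0|1)(1|0) — 12 states
  ((0|1)(1|0))* — 14 states
  0(1|0)((0|1)(1|0))* — 22 states
  00|0(1|0)((0|1)(1|0))* — 28 states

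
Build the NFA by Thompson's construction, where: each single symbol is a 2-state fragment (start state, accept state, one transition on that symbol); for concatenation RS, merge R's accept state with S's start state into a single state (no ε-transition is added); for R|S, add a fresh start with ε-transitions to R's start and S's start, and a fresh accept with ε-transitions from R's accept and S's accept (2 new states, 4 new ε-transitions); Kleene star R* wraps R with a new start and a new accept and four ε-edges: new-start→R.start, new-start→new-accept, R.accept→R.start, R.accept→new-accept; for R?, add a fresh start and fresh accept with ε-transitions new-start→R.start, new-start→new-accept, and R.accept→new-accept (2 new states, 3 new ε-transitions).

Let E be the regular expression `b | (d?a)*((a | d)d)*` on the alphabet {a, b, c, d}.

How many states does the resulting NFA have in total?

Building bottom-up:
Each of the 6 symbol leaves contributes a 2-state fragment.
  d? → 4 states
  d?a → 5 states
  (d?a)* → 7 states
  a | d → 6 states
  (a | d)d → 7 states
  ((a | d)d)* → 9 states
  (d?a)*((a | d)d)* → 15 states
  b | (d?a)*((a | d)d)* → 19 states

19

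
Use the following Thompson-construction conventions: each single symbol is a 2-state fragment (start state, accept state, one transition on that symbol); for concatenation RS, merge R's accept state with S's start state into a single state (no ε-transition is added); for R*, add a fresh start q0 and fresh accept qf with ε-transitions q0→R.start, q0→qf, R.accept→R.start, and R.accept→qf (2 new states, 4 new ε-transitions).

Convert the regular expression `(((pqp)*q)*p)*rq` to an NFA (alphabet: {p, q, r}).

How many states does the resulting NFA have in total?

Bottom-up over the parse tree:
Each of the 7 symbol leaves contributes a 2-state fragment.
  pqp = 4 states
  (pqp)* = 6 states
  (pqp)*q = 7 states
  ((pqp)*q)* = 9 states
  ((pqp)*q)*p = 10 states
  (((pqp)*q)*p)* = 12 states
  (((pqp)*q)*p)*rq = 14 states

14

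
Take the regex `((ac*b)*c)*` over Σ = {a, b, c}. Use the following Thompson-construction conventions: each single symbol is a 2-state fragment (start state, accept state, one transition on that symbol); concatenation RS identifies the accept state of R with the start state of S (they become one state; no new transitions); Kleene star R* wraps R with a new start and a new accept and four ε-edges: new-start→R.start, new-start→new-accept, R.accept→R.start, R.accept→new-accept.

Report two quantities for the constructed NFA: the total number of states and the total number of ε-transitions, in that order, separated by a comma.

11, 12

By structural recursion:
Each of the 4 symbol leaves contributes 2 states and 0 ε-transitions.
  c* : 4 states, 4 ε-transitions
  ac*b : 6 states, 4 ε-transitions
  (ac*b)* : 8 states, 8 ε-transitions
  (ac*b)*c : 9 states, 8 ε-transitions
  ((ac*b)*c)* : 11 states, 12 ε-transitions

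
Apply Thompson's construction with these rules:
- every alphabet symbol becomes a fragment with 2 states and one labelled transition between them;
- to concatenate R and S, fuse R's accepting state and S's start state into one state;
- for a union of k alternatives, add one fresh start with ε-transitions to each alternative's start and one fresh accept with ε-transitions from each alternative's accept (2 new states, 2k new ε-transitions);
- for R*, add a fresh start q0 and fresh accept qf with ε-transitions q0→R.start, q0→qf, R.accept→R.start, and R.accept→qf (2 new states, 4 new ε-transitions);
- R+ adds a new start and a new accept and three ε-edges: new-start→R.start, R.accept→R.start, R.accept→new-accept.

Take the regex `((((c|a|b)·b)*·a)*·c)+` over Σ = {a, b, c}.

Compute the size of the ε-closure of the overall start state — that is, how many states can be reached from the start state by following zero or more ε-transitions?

9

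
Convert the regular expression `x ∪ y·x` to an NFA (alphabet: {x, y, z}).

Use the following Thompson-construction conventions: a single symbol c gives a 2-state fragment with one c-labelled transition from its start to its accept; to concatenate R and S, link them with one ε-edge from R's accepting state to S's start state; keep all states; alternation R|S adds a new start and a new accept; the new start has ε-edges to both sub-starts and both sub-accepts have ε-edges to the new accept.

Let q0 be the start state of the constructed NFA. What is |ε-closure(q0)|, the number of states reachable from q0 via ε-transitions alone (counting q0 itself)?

3

Let C(F) = |ε-closure(F.start)| within fragment F, and note whether F accepts ε. Symbol fragments have C = 1 and do not accept ε. Then:
  y·x → same as the first factor's closure: C = 1
  x ∪ y·x → new start ε-reaches every alternative's start; none of them accept ε, so the new accept is not reached: C = 1 + 1 + 1 = 3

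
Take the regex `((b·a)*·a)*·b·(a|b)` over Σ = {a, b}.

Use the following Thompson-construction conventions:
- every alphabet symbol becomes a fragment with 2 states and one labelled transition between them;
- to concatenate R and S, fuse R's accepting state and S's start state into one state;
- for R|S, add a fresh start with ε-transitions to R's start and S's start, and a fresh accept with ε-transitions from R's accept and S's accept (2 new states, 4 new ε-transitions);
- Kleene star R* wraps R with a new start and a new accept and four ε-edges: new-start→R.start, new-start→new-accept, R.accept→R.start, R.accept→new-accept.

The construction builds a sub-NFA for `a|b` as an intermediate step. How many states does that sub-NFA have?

6

Fragment for `a|b`:
Each of the 2 symbol leaves contributes a 2-state fragment.
  a|b — 6 states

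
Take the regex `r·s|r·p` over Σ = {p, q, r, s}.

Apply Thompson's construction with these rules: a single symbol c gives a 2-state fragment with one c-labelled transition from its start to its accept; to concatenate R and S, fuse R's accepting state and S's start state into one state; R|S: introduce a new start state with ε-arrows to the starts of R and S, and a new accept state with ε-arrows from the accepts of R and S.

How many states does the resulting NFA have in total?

8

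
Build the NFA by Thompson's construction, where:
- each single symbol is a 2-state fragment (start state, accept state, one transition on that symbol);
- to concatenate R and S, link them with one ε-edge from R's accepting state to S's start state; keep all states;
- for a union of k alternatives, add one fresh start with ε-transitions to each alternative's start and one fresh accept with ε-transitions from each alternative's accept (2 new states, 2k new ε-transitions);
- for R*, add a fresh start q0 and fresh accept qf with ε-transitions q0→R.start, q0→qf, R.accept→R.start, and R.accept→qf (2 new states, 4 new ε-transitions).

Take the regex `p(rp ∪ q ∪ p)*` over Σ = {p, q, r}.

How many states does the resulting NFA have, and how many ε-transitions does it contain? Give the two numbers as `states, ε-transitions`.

14, 12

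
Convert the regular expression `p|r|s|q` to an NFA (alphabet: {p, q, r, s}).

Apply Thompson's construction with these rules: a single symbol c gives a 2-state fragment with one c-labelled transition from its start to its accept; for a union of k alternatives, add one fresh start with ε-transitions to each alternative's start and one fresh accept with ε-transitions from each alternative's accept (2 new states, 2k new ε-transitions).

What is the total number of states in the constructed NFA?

10

Per subexpression:
Each of the 4 symbol leaves contributes a 2-state fragment.
  p|r|s|q = 10 states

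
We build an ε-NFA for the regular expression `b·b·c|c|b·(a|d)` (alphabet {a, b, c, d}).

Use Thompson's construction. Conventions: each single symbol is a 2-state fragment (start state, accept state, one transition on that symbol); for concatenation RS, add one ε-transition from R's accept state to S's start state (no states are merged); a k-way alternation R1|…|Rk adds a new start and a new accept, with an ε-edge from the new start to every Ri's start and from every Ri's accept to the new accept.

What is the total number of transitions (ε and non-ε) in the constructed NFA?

20

Recursing over subexpressions:
Each of the 7 symbol leaves contributes 1 transition (1 symbol, 0 ε).
  b·b·c — 5 transitions (3 symbol, 2 ε)
  a|d — 6 transitions (2 symbol, 4 ε)
  b·(a|d) — 8 transitions (3 symbol, 5 ε)
  b·b·c|c|b·(a|d) — 20 transitions (7 symbol, 13 ε)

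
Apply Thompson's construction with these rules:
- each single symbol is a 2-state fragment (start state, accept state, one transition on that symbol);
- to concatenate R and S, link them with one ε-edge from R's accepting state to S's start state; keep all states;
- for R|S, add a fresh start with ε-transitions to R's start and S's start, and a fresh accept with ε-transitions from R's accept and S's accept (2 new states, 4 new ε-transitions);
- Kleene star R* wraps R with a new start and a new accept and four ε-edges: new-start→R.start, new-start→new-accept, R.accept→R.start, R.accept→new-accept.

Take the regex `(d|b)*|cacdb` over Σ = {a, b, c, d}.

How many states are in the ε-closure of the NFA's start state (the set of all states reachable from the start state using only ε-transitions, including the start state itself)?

Let C(F) = |ε-closure(F.start)| within fragment F, and note whether F accepts ε. Symbol fragments have C = 1 and do not accept ε. Then:
  d|b — |ε-closure| = 1 + 1 + 1 = 3 (the new accept is not ε-reachable since no branch accepts ε)
  (d|b)* — |ε-closure| = 1 (new start) + 3 (body) + 1 (new accept) = 5
  cacdb — |ε-closure| equals the left operand's closure size = 1 (its accept is not ε-reachable, so the closure stops there)
  (d|b)*|cacdb — |ε-closure| = 1 (new start) + (5 + 1) + 1 (new accept, since some branch ε-reaches its own accept) = 8

8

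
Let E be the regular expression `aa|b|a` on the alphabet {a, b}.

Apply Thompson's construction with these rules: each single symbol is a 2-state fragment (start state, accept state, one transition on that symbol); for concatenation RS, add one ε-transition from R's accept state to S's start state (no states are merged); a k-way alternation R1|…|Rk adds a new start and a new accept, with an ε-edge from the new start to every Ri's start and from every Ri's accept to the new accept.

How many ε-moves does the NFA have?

Building bottom-up:
Each of the 4 symbol leaves contributes 0 ε-transitions.
  aa : 1 ε-transition
  aa|b|a : 7 ε-transitions

7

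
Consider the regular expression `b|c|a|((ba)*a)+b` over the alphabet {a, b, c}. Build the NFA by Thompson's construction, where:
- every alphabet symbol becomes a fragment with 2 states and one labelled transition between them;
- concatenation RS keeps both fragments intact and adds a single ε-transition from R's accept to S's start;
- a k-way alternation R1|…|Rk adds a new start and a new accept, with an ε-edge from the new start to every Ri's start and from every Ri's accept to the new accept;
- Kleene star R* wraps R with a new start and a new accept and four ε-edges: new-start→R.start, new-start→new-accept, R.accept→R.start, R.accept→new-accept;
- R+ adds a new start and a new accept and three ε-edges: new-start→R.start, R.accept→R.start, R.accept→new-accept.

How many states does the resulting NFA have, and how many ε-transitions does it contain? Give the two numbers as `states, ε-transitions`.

20, 18

Recursing over subexpressions:
Each of the 7 symbol leaves contributes 2 states and 0 ε-transitions.
  ba : 4 states, 1 ε-transition
  (ba)* : 6 states, 5 ε-transitions
  (ba)*a : 8 states, 6 ε-transitions
  ((ba)*a)+ : 10 states, 9 ε-transitions
  ((ba)*a)+b : 12 states, 10 ε-transitions
  b|c|a|((ba)*a)+b : 20 states, 18 ε-transitions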